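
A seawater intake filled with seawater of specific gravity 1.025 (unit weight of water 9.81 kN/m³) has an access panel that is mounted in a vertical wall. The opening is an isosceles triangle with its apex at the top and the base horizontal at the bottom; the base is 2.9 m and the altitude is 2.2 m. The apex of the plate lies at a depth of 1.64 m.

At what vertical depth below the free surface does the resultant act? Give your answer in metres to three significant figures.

h_p = 3.19 m

γ = 1.025 × 9.81 = 10.05525 kN/m³.
With the apex up, the centroid sits 2h/3 = 2 × 2.2/3 = 1.46667 m below the apex, so the centroid depth is h_c = 1.64 + 1.46667 = 3.10667 m.
A = ½ × 2.9 × 2.2 = 3.19 m².
Resultant F = γ·h_c·A = 10.05525 × 3.10667 × 3.19 = 99.6503 kN.
I_c = b·h³/36 = 2.9 × 2.2³/36 = 0.857756 m⁴.
Centre of pressure: y_p = y_c + I_c/(y_c·A) = 3.10667 + 0.857756/(3.10667 × 3.19) = 3.10667 + 0.0865522 = 3.19322 m along the plane.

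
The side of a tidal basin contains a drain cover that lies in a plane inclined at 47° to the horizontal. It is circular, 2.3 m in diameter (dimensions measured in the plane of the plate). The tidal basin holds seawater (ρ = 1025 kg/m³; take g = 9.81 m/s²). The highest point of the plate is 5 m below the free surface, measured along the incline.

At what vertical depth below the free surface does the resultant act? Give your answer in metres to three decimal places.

h_p = 4.537 m

γ = ρg = 1025 × 9.81 / 1000 = 10.05525 kN/m³.
Let θ = 47° be the plate's angle to the horizontal; measure y along the incline from where the plane meets the free surface. Vertical depth h = y·sinθ with sinθ = 0.731354.
The centroid is at the centre, 1.15 m below the top of the plate, so y_c = 5 + 1.15 = 6.15 m and h_c = 6.15 × 0.731354 = 4.49783 m.
A = π(1.15)² = 4.15476 m².
Resultant F = γ·h_c·A = 10.05525 × 4.49783 × 4.15476 = 187.907 kN.
I_c = πr⁴/4 = π × 1.15⁴/4 = 1.37367 m⁴.
Centre of pressure: y_p = y_c + I_c/(y_c·A) = 6.15 + 1.37367/(6.15 × 4.15476) = 6.15 + 0.0537603 = 6.20376 m along the plane.
Vertically, h_p = y_p·sinθ = 6.20376 × 0.731354 = 4.53714 m.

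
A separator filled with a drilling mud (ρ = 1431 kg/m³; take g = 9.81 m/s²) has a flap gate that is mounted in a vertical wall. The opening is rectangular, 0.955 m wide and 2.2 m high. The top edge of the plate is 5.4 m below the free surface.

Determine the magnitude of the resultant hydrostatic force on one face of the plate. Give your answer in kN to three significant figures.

F ≈ 192 kN

γ = ρg = 1431 × 9.81 / 1000 = 14.03811 kN/m³.
The centroid lies 2.2/2 = 1.1 m below the top edge, so the centroid depth is h_c = 5.4 + 1.1 = 6.5 m.
A = 0.955 × 2.2 = 2.101 m².
Resultant F = γ·h_c·A = 14.03811 × 6.5 × 2.101 = 191.711 kN.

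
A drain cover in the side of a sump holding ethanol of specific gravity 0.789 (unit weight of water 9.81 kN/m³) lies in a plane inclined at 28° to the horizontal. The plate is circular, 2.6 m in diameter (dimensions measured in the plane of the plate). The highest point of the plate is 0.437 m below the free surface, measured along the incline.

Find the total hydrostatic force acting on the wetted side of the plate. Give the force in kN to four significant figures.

F ≈ 33.51 kN

γ = 0.789 × 9.81 = 7.74009 kN/m³.
Let θ = 28° be the plate's angle to the horizontal; measure y along the incline from where the plane meets the free surface. Vertical depth h = y·sinθ with sinθ = 0.469472.
The centroid is at the centre, 1.3 m below the top of the plate, so y_c = 0.437 + 1.3 = 1.737 m and h_c = 1.737 × 0.469472 = 0.815473 m.
A = π(1.3)² = 5.30929 m².
Resultant F = γ·h_c·A = 7.74009 × 0.815473 × 5.30929 = 33.5114 kN.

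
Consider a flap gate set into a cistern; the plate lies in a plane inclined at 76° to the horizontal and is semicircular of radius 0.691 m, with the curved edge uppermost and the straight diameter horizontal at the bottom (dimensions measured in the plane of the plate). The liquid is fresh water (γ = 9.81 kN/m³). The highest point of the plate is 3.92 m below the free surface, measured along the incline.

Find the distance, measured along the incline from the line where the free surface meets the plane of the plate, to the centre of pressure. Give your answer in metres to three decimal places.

y_p = 4.325 m

γ = 9.81 kN/m³.
Let θ = 76° be the plate's angle to the horizontal; measure y along the incline from where the plane meets the free surface. Vertical depth h = y·sinθ with sinθ = 0.970296.
The centroid lies 4r/(3π) = 0.29327 m above the diameter, so r − 4r/(3π) = 0.691 − 0.29327 = 0.39773 m below the topmost point, so y_c = 3.92 + 0.39773 = 4.31773 m and h_c = 4.31773 × 0.970296 = 4.18948 m.
A = πr²/2 = π × 0.691²/2 = 0.750025 m².
Resultant F = γ·h_c·A = 9.81 × 4.18948 × 0.750025 = 30.8251 kN.
I_c = (π/8 − 8/(9π))·r⁴ = 0.109757 × 0.691⁴ = 0.0250233 m⁴.
Centre of pressure: y_p = y_c + I_c/(y_c·A) = 4.31773 + 0.0250233/(4.31773 × 0.750025) = 4.31773 + 0.00772704 = 4.32546 m along the plane.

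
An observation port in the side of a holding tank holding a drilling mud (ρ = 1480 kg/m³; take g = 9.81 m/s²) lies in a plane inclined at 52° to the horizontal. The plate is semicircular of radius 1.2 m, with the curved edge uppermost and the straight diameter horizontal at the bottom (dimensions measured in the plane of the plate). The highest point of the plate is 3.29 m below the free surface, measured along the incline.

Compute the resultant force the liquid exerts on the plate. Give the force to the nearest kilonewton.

F ≈ 103 kN

γ = ρg = 1480 × 9.81 / 1000 = 14.5188 kN/m³.
Let θ = 52° be the plate's angle to the horizontal; measure y along the incline from where the plane meets the free surface. Vertical depth h = y·sinθ with sinθ = 0.788011.
The centroid lies 4r/(3π) = 0.509296 m above the diameter, so r − 4r/(3π) = 1.2 − 0.509296 = 0.690704 m below the topmost point, so y_c = 3.29 + 0.690704 = 3.9807 m and h_c = 3.9807 × 0.788011 = 3.13684 m.
A = πr²/2 = π × 1.2²/2 = 2.26195 m².
Resultant F = γ·h_c·A = 14.5188 × 3.13684 × 2.26195 = 103.016 kN.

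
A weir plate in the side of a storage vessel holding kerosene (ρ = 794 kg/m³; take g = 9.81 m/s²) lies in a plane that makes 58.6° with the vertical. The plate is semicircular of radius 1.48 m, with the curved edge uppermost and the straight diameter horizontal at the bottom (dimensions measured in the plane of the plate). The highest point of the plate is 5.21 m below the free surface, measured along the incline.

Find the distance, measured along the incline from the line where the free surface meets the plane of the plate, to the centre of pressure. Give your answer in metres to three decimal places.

γ = ρg = 794 × 9.81 / 1000 = 7.78914 kN/m³.
The plate makes 58.6° with the vertical, i.e. θ = 90° − 58.6° = 31.4° to the horizontal. Measuring y along the incline from the free-surface line, vertical depth h = y·sinθ with sinθ = 0.521010.
The centroid lies 4r/(3π) = 0.628132 m above the diameter, so r − 4r/(3π) = 1.48 − 0.628132 = 0.851868 m below the topmost point, so y_c = 5.21 + 0.851868 = 6.06187 m and h_c = 6.06187 × 0.521010 = 3.15829 m.
A = πr²/2 = π × 1.48²/2 = 3.44067 m².
Resultant F = γ·h_c·A = 7.78914 × 3.15829 × 3.44067 = 84.6417 kN.
I_c = (π/8 − 8/(9π))·r⁴ = 0.109757 × 1.48⁴ = 0.526598 m⁴.
Centre of pressure: y_p = y_c + I_c/(y_c·A) = 6.06187 + 0.526598/(6.06187 × 3.44067) = 6.06187 + 0.0252482 = 6.08712 m along the plane.

y_p = 6.087 m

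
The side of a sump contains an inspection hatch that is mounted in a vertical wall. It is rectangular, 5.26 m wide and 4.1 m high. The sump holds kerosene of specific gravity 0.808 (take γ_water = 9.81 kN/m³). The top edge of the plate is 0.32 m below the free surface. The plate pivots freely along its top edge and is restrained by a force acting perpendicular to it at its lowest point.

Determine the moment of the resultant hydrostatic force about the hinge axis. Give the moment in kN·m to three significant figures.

M ≈ 1070 kN·m

γ = 0.808 × 9.81 = 7.92648 kN/m³.
The centroid lies 4.1/2 = 2.05 m below the top edge, so the centroid depth is h_c = 0.32 + 2.05 = 2.37 m.
A = 5.26 × 4.1 = 21.566 m².
Resultant F = γ·h_c·A = 7.92648 × 2.37 × 21.566 = 405.134 kN.
I_c = b·h³/12 = 5.26 × 4.1³/12 = 30.2104 m⁴.
Centre of pressure: y_p = y_c + I_c/(y_c·A) = 2.37 + 30.2104/(2.37 × 21.566) = 2.37 + 0.591069 = 2.96107 m along the plane.
The resultant acts 2.05 + 0.591069 = 2.64107 m (along the plate) below the hinge at the top edge, so the moment about the hinge is M = F × 2.64107 = 405.134 × 2.64107 = 1069.99 kN·m.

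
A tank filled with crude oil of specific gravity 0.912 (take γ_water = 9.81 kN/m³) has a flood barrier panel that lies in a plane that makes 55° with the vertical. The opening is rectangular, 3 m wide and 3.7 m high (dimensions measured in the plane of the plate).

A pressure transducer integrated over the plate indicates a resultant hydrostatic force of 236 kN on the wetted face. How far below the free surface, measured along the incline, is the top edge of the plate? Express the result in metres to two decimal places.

γ = 0.912 × 9.81 = 8.94672 kN/m³.
A = 3 × 3.7 = 11.1 m².
From F = γ·h_c·A, the centroid depth is h_c = 236/(8.94672 × 11.1) = 2.37643 m.
The plate makes 55° with the vertical, i.e. θ = 90° − 55° = 35° to the horizontal. Measuring y along the incline from the free-surface line, vertical depth h = y·sinθ with sinθ = 0.573576.
Along the incline, y_c = h_c/sinθ = 2.37643/0.573576 = 4.14318 m.
The centroid lies 3.7/2 = 1.85 m below the top edge, so the top edge sits at y_top = 4.14318 − 1.85 = 2.29318 m along the incline.

y_top ≈ 2.29 m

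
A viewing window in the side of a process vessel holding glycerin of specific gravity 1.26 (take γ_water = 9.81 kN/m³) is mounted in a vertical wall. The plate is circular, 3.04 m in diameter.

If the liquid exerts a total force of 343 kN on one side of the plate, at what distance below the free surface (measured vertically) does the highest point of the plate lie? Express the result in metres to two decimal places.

d_top ≈ 2.30 m

γ = 1.26 × 9.81 = 12.3606 kN/m³.
A = π(1.52)² = 7.25834 m².
From F = γ·h_c·A, the centroid depth is h_c = 343/(12.3606 × 7.25834) = 3.82311 m.
The centroid is at the centre, 1.52 m below the top of the plate, so the highest point sits at h_top = 3.82311 − 1.52 = 2.30311 m below the surface.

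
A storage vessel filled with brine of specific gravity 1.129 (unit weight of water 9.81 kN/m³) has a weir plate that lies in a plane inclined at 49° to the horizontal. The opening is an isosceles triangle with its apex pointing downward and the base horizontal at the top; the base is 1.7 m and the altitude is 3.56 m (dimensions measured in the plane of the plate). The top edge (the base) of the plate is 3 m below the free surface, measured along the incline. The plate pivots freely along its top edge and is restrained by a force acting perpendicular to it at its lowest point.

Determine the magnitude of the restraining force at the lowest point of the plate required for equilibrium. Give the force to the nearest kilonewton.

γ = 1.129 × 9.81 = 11.07549 kN/m³.
Let θ = 49° be the plate's angle to the horizontal; measure y along the incline from where the plane meets the free surface. Vertical depth h = y·sinθ with sinθ = 0.754710.
With the apex down, the centroid sits h/3 = 3.56/3 = 1.18667 m below the base (the top edge), so y_c = 3 + 1.18667 = 4.18667 m and h_c = 4.18667 × 0.754710 = 3.15972 m.
A = ½ × 1.7 × 3.56 = 3.026 m².
Resultant F = γ·h_c·A = 11.07549 × 3.15972 × 3.026 = 105.896 kN.
I_c = b·h³/36 = 1.7 × 3.56³/36 = 2.13057 m⁴.
Centre of pressure: y_p = y_c + I_c/(y_c·A) = 4.18667 + 2.13057/(4.18667 × 3.026) = 4.18667 + 0.168174 = 4.35484 m along the plane.
The resultant acts 1.18667 + 0.168174 = 1.35484 m (along the plate) below the hinge at the top edge, so the moment about the hinge is M = F × 1.35484 = 105.896 × 1.35484 = 143.472 kN·m.
A normal force at the bottom, 3.56 m from the hinge, must supply this moment: P = 143.472/3.56 = 40.3011 kN.

P ≈ 40 kN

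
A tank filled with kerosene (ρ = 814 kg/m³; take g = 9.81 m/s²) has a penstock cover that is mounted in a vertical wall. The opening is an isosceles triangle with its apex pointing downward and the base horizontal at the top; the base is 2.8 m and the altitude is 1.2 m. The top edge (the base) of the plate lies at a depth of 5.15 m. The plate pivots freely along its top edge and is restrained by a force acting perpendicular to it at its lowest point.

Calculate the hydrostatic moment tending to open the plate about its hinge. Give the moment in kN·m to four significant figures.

M ≈ 30.86 kN·m

γ = ρg = 814 × 9.81 / 1000 = 7.98534 kN/m³.
With the apex down, the centroid sits h/3 = 1.2/3 = 0.4 m below the base (the top edge), so the centroid depth is h_c = 5.15 + 0.4 = 5.55 m.
A = ½ × 2.8 × 1.2 = 1.68 m².
Resultant F = γ·h_c·A = 7.98534 × 5.55 × 1.68 = 74.4553 kN.
I_c = b·h³/36 = 2.8 × 1.2³/36 = 0.1344 m⁴.
Centre of pressure: y_p = y_c + I_c/(y_c·A) = 5.55 + 0.1344/(5.55 × 1.68) = 5.55 + 0.0144144 = 5.56441 m along the plane.
The resultant acts 0.4 + 0.0144144 = 0.414414 m (along the plate) below the hinge at the top edge, so the moment about the hinge is M = F × 0.414414 = 74.4553 × 0.414414 = 30.8553 kN·m.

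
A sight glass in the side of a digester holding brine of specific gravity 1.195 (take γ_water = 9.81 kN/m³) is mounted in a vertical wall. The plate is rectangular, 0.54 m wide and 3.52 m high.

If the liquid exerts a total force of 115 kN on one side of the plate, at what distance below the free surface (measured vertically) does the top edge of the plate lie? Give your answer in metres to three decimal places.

γ = 1.195 × 9.81 = 11.72295 kN/m³.
A = 0.54 × 3.52 = 1.9008 m².
From F = γ·h_c·A, the centroid depth is h_c = 115/(11.72295 × 1.9008) = 5.16089 m.
The centroid lies 3.52/2 = 1.76 m below the top edge, so the top edge sits at h_top = 5.16089 − 1.76 = 3.40089 m below the surface.

d_top ≈ 3.401 m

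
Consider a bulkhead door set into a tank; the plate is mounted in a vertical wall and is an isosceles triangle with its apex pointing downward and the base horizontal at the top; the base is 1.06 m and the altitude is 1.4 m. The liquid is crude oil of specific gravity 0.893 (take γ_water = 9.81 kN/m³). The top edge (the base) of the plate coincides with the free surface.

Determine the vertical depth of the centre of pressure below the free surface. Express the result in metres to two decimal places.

γ = 0.893 × 9.81 = 8.76033 kN/m³.
With the apex down, the centroid sits h/3 = 1.4/3 = 0.466667 m below the base (the top edge), so the centroid depth is h_c = 0.466667 m.
A = ½ × 1.06 × 1.4 = 0.742 m².
Resultant F = γ·h_c·A = 8.76033 × 0.466667 × 0.742 = 3.03341 kN.
I_c = b·h³/36 = 1.06 × 1.4³/36 = 0.0807956 m⁴.
Centre of pressure: y_p = y_c + I_c/(y_c·A) = 0.466667 + 0.0807956/(0.466667 × 0.742) = 0.466667 + 0.233333 = 0.7 m along the plane.

h_p = 0.70 m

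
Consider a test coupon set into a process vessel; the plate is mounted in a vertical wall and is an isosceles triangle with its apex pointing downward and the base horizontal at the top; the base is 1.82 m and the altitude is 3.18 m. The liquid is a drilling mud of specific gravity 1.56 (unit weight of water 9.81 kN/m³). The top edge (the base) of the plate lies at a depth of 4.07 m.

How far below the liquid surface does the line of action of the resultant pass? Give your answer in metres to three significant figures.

γ = 1.56 × 9.81 = 15.3036 kN/m³.
With the apex down, the centroid sits h/3 = 3.18/3 = 1.06 m below the base (the top edge), so the centroid depth is h_c = 4.07 + 1.06 = 5.13 m.
A = ½ × 1.82 × 3.18 = 2.8938 m².
Resultant F = γ·h_c·A = 15.3036 × 5.13 × 2.8938 = 227.185 kN.
I_c = b·h³/36 = 1.82 × 3.18³/36 = 1.62574 m⁴.
Centre of pressure: y_p = y_c + I_c/(y_c·A) = 5.13 + 1.62574/(5.13 × 2.8938) = 5.13 + 0.109513 = 5.23951 m along the plane.

h_p = 5.24 m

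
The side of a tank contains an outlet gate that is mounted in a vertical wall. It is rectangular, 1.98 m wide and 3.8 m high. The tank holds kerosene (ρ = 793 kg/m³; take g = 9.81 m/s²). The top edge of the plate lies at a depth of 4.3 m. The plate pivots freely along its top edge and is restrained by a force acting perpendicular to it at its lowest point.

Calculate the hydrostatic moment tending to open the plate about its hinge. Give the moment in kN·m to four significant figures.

M ≈ 759.9 kN·m

γ = ρg = 793 × 9.81 / 1000 = 7.77933 kN/m³.
The centroid lies 3.8/2 = 1.9 m below the top edge, so the centroid depth is h_c = 4.3 + 1.9 = 6.2 m.
A = 1.98 × 3.8 = 7.524 m².
Resultant F = γ·h_c·A = 7.77933 × 6.2 × 7.524 = 362.896 kN.
I_c = b·h³/12 = 1.98 × 3.8³/12 = 9.05388 m⁴.
Centre of pressure: y_p = y_c + I_c/(y_c·A) = 6.2 + 9.05388/(6.2 × 7.524) = 6.2 + 0.194086 = 6.39409 m along the plane.
The resultant acts 1.9 + 0.194086 = 2.09409 m (along the plate) below the hinge at the top edge, so the moment about the hinge is M = F × 2.09409 = 362.896 × 2.09409 = 759.937 kN·m.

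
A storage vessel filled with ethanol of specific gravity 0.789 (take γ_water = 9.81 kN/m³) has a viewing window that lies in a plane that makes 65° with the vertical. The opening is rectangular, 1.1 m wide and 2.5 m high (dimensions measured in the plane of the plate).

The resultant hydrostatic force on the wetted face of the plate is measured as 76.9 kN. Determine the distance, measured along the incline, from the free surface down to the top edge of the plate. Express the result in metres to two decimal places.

y_top ≈ 7.30 m

γ = 0.789 × 9.81 = 7.74009 kN/m³.
A = 1.1 × 2.5 = 2.75 m².
From F = γ·h_c·A, the centroid depth is h_c = 76.9/(7.74009 × 2.75) = 3.61283 m.
The plate makes 65° with the vertical, i.e. θ = 90° − 65° = 25° to the horizontal. Measuring y along the incline from the free-surface line, vertical depth h = y·sinθ with sinθ = 0.422618.
Along the incline, y_c = h_c/sinθ = 3.61283/0.422618 = 8.54869 m.
The centroid lies 2.5/2 = 1.25 m below the top edge, so the top edge sits at y_top = 8.54869 − 1.25 = 7.29869 m along the incline.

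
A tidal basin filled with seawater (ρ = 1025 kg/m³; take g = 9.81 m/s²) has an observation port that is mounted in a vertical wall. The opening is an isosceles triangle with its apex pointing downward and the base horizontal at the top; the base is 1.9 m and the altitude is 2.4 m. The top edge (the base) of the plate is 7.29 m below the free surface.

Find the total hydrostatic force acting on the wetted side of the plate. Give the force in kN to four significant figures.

γ = ρg = 1025 × 9.81 / 1000 = 10.05525 kN/m³.
With the apex down, the centroid sits h/3 = 2.4/3 = 0.8 m below the base (the top edge), so the centroid depth is h_c = 7.29 + 0.8 = 8.09 m.
A = ½ × 1.9 × 2.4 = 2.28 m².
Resultant F = γ·h_c·A = 10.05525 × 8.09 × 2.28 = 185.471 kN.

F ≈ 185.5 kN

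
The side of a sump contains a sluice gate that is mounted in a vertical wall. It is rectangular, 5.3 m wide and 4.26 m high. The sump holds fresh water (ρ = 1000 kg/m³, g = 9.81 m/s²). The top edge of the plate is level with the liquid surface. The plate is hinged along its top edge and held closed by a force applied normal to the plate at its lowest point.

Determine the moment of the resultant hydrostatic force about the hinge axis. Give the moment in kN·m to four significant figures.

γ = ρg = 1000 × 9.81 = 9810 N/m³ = 9.81 kN/m³.
The centroid lies 4.26/2 = 2.13 m below the top edge, so the centroid depth is h_c = 2.13 m.
A = 5.3 × 4.26 = 22.578 m².
Resultant F = γ·h_c·A = 9.81 × 2.13 × 22.578 = 471.774 kN.
I_c = b·h³/12 = 5.3 × 4.26³/12 = 34.1447 m⁴.
Centre of pressure: y_p = y_c + I_c/(y_c·A) = 2.13 + 34.1447/(2.13 × 22.578) = 2.13 + 0.71 = 2.84 m along the plane.
The resultant acts 2.13 + 0.71 = 2.84 m (along the plate) below the hinge at the top edge, so the moment about the hinge is M = F × 2.84 = 471.774 × 2.84 = 1339.84 kN·m.

M ≈ 1340 kN·m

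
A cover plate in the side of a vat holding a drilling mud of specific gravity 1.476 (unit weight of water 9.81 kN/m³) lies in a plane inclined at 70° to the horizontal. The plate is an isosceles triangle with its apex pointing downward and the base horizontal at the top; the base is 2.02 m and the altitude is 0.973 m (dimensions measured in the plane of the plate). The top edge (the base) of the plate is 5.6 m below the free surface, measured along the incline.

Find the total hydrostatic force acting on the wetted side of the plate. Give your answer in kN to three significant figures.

γ = 1.476 × 9.81 = 14.47956 kN/m³.
Let θ = 70° be the plate's angle to the horizontal; measure y along the incline from where the plane meets the free surface. Vertical depth h = y·sinθ with sinθ = 0.939693.
With the apex down, the centroid sits h/3 = 0.973/3 = 0.324333 m below the base (the top edge), so y_c = 5.6 + 0.324333 = 5.92433 m and h_c = 5.92433 × 0.939693 = 5.56705 m.
A = ½ × 2.02 × 0.973 = 0.98273 m².
Resultant F = γ·h_c·A = 14.47956 × 5.56705 × 0.98273 = 79.2163 kN.

F ≈ 79.2 kN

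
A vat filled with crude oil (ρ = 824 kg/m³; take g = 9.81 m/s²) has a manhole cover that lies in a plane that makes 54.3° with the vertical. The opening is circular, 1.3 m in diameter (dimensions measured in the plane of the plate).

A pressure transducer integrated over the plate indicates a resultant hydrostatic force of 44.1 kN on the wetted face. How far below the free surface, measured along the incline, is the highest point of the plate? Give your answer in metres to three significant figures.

y_top ≈ 6.39 m

γ = ρg = 824 × 9.81 / 1000 = 8.08344 kN/m³.
A = π(0.65)² = 1.32732 m².
From F = γ·h_c·A, the centroid depth is h_c = 44.1/(8.08344 × 1.32732) = 4.11024 m.
The plate makes 54.3° with the vertical, i.e. θ = 90° − 54.3° = 35.7° to the horizontal. Measuring y along the incline from the free-surface line, vertical depth h = y·sinθ with sinθ = 0.583541.
Along the incline, y_c = h_c/sinθ = 4.11024/0.583541 = 7.04362 m.
The centroid is at the centre, 0.65 m below the top of the plate, so the highest point sits at y_top = 7.04362 − 0.65 = 6.39362 m along the incline.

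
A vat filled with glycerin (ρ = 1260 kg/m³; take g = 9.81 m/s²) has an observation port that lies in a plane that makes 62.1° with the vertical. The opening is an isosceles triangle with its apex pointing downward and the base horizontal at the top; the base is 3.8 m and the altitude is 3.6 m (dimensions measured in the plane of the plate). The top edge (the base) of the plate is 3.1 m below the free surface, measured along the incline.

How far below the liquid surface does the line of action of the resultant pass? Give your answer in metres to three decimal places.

γ = ρg = 1260 × 9.81 / 1000 = 12.3606 kN/m³.
The plate makes 62.1° with the vertical, i.e. θ = 90° − 62.1° = 27.9° to the horizontal. Measuring y along the incline from the free-surface line, vertical depth h = y·sinθ with sinθ = 0.467930.
With the apex down, the centroid sits h/3 = 3.6/3 = 1.2 m below the base (the top edge), so y_c = 3.1 + 1.2 = 4.3 m and h_c = 4.3 × 0.467930 = 2.0121 m.
A = ½ × 3.8 × 3.6 = 6.84 m².
Resultant F = γ·h_c·A = 12.3606 × 2.0121 × 6.84 = 170.116 kN.
I_c = b·h³/36 = 3.8 × 3.6³/36 = 4.9248 m⁴.
Centre of pressure: y_p = y_c + I_c/(y_c·A) = 4.3 + 4.9248/(4.3 × 6.84) = 4.3 + 0.167442 = 4.46744 m along the plane.
Vertically, h_p = y_p·sinθ = 4.46744 × 0.467930 = 2.09045 m.

h_p = 2.090 m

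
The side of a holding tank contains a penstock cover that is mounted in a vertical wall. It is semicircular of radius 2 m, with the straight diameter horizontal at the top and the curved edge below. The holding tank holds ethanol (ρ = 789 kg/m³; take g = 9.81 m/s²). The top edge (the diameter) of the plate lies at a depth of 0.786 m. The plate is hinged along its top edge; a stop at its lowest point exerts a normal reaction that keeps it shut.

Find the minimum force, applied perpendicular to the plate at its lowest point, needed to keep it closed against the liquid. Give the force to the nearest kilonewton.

γ = ρg = 789 × 9.81 / 1000 = 7.74009 kN/m³.
The centroid of a semicircle lies 4r/(3π) = 0.848826 m from the diameter, here below the top edge, so the centroid depth is h_c = 0.786 + 0.848826 = 1.63483 m.
A = πr²/2 = π × 2²/2 = 6.28319 m².
Resultant F = γ·h_c·A = 7.74009 × 1.63483 × 6.28319 = 79.5058 kN.
I_c = (π/8 − 8/(9π))·r⁴ = 0.109757 × 2⁴ = 1.75611 m⁴.
Centre of pressure: y_p = y_c + I_c/(y_c·A) = 1.63483 + 1.75611/(1.63483 × 6.28319) = 1.63483 + 0.170962 = 1.80579 m along the plane.
The resultant acts 0.848826 + 0.170962 = 1.01979 m (along the plate) below the hinge at the top edge, so the moment about the hinge is M = F × 1.01979 = 79.5058 × 1.01979 = 81.0792 kN·m.
A normal force at the bottom, 2 m from the hinge, must supply this moment: P = 81.0792/2 = 40.5396 kN.

P ≈ 41 kN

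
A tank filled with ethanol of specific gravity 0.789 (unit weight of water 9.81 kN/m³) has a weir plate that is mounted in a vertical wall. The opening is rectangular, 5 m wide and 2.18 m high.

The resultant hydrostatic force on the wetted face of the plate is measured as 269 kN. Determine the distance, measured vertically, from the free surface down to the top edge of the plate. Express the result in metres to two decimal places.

γ = 0.789 × 9.81 = 7.74009 kN/m³.
A = 5 × 2.18 = 10.9 m².
From F = γ·h_c·A, the centroid depth is h_c = 269/(7.74009 × 10.9) = 3.18845 m.
The centroid lies 2.18/2 = 1.09 m below the top edge, so the top edge sits at h_top = 3.18845 − 1.09 = 2.09845 m below the surface.

d_top ≈ 2.10 m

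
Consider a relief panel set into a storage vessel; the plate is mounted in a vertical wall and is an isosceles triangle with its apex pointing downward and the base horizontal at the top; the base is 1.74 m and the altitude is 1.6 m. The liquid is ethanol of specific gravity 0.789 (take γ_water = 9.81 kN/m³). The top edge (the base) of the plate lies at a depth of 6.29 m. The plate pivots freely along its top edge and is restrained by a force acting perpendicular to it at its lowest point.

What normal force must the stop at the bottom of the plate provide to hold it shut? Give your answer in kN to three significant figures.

γ = 0.789 × 9.81 = 7.74009 kN/m³.
With the apex down, the centroid sits h/3 = 1.6/3 = 0.533333 m below the base (the top edge), so the centroid depth is h_c = 6.29 + 0.533333 = 6.82333 m.
A = ½ × 1.74 × 1.6 = 1.392 m².
Resultant F = γ·h_c·A = 7.74009 × 6.82333 × 1.392 = 73.516 kN.
I_c = b·h³/36 = 1.74 × 1.6³/36 = 0.197973 m⁴.
Centre of pressure: y_p = y_c + I_c/(y_c·A) = 6.82333 + 0.197973/(6.82333 × 1.392) = 6.82333 + 0.0208435 = 6.84417 m along the plane.
The resultant acts 0.533333 + 0.0208435 = 0.554176 m (along the plate) below the hinge at the top edge, so the moment about the hinge is M = F × 0.554176 = 73.516 × 0.554176 = 40.7408 kN·m.
A normal force at the bottom, 1.6 m from the hinge, must supply this moment: P = 40.7408/1.6 = 25.463 kN.

P ≈ 25.5 kN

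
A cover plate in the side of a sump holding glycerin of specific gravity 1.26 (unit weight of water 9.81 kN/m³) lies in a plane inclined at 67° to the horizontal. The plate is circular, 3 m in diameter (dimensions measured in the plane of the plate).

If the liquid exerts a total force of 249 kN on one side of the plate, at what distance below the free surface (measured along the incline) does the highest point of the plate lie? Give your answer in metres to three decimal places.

γ = 1.26 × 9.81 = 12.3606 kN/m³.
A = π(1.5)² = 7.06858 m².
From F = γ·h_c·A, the centroid depth is h_c = 249/(12.3606 × 7.06858) = 2.84989 m.
Let θ = 67° be the plate's angle to the horizontal; measure y along the incline from where the plane meets the free surface. Vertical depth h = y·sinθ with sinθ = 0.920505.
Along the incline, y_c = h_c/sinθ = 2.84989/0.920505 = 3.09601 m.
The centroid is at the centre, 1.5 m below the top of the plate, so the highest point sits at y_top = 3.09601 − 1.5 = 1.59601 m along the incline.

y_top ≈ 1.596 m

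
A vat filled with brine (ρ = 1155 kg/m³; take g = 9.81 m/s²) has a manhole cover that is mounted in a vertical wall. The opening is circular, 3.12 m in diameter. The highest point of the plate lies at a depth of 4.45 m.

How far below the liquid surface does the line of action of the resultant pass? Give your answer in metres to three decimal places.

h_p = 6.111 m

γ = ρg = 1155 × 9.81 / 1000 = 11.33055 kN/m³.
The centroid is at the centre, 1.56 m below the top of the plate, so the centroid depth is h_c = 4.45 + 1.56 = 6.01 m.
A = π(1.56)² = 7.64538 m².
Resultant F = γ·h_c·A = 11.33055 × 6.01 × 7.64538 = 520.624 kN.
I_c = πr⁴/4 = π × 1.56⁴/4 = 4.65145 m⁴.
Centre of pressure: y_p = y_c + I_c/(y_c·A) = 6.01 + 4.65145/(6.01 × 7.64538) = 6.01 + 0.101231 = 6.11123 m along the plane.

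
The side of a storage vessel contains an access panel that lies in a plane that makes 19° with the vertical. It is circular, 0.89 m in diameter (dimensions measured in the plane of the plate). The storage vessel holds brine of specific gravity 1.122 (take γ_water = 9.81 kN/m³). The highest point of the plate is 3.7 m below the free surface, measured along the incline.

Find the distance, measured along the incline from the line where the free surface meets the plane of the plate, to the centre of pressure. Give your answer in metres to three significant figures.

γ = 1.122 × 9.81 = 11.00682 kN/m³.
The plate makes 19° with the vertical, i.e. θ = 90° − 19° = 71° to the horizontal. Measuring y along the incline from the free-surface line, vertical depth h = y·sinθ with sinθ = 0.945519.
The centroid is at the centre, 0.445 m below the top of the plate, so y_c = 3.7 + 0.445 = 4.145 m and h_c = 4.145 × 0.945519 = 3.91918 m.
A = π(0.445)² = 0.622114 m².
Resultant F = γ·h_c·A = 11.00682 × 3.91918 × 0.622114 = 26.8366 kN.
I_c = πr⁴/4 = π × 0.445⁴/4 = 0.0307985 m⁴.
Centre of pressure: y_p = y_c + I_c/(y_c·A) = 4.145 + 0.0307985/(4.145 × 0.622114) = 4.145 + 0.0119436 = 4.15694 m along the plane.

y_p = 4.16 m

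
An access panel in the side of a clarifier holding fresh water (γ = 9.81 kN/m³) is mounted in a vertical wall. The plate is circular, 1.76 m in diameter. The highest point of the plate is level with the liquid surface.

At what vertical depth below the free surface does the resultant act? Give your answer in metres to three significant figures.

h_p = 1.10 m

γ = 9.81 kN/m³.
The centroid is at the centre, 0.88 m below the top of the plate, so the centroid depth is h_c = 0.88 m.
A = π(0.88)² = 2.43285 m².
Resultant F = γ·h_c·A = 9.81 × 0.88 × 2.43285 = 21.0023 kN.
I_c = πr⁴/4 = π × 0.88⁴/4 = 0.471 m⁴.
Centre of pressure: y_p = y_c + I_c/(y_c·A) = 0.88 + 0.471/(0.88 × 2.43285) = 0.88 + 0.22 = 1.1 m along the plane.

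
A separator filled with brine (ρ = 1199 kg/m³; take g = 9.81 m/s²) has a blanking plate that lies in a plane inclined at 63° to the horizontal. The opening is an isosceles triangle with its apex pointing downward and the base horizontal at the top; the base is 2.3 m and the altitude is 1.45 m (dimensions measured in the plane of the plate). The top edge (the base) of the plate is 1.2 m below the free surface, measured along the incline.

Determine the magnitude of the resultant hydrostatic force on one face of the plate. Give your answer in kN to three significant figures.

γ = ρg = 1199 × 9.81 / 1000 = 11.76219 kN/m³.
Let θ = 63° be the plate's angle to the horizontal; measure y along the incline from where the plane meets the free surface. Vertical depth h = y·sinθ with sinθ = 0.891007.
With the apex down, the centroid sits h/3 = 1.45/3 = 0.483333 m below the base (the top edge), so y_c = 1.2 + 0.483333 = 1.68333 m and h_c = 1.68333 × 0.891007 = 1.49986 m.
A = ½ × 2.3 × 1.45 = 1.6675 m².
Resultant F = γ·h_c·A = 11.76219 × 1.49986 × 1.6675 = 29.4174 kN.

F ≈ 29.4 kN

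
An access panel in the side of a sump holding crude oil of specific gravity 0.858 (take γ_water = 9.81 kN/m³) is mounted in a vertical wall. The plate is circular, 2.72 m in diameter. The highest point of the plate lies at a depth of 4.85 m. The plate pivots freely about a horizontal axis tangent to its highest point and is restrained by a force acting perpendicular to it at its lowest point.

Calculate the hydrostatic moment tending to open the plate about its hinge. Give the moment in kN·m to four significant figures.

M ≈ 435.7 kN·m

γ = 0.858 × 9.81 = 8.41698 kN/m³.
The centroid is at the centre, 1.36 m below the top of the plate, so the centroid depth is h_c = 4.85 + 1.36 = 6.21 m.
A = π(1.36)² = 5.81069 m².
Resultant F = γ·h_c·A = 8.41698 × 6.21 × 5.81069 = 303.722 kN.
I_c = πr⁴/4 = π × 1.36⁴/4 = 2.68686 m⁴.
Centre of pressure: y_p = y_c + I_c/(y_c·A) = 6.21 + 2.68686/(6.21 × 5.81069) = 6.21 + 0.0744605 = 6.28446 m along the plane.
The resultant acts 1.36 + 0.0744605 = 1.43446 m (along the plate) below the hinge at the top edge, so the moment about the hinge is M = F × 1.43446 = 303.722 × 1.43446 = 435.677 kN·m.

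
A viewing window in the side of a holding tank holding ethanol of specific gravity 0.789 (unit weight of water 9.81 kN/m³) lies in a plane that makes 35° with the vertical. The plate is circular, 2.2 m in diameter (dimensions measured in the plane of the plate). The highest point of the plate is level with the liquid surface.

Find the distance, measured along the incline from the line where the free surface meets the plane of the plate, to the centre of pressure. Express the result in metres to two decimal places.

y_p = 1.38 m

γ = 0.789 × 9.81 = 7.74009 kN/m³.
The plate makes 35° with the vertical, i.e. θ = 90° − 35° = 55° to the horizontal. Measuring y along the incline from the free-surface line, vertical depth h = y·sinθ with sinθ = 0.819152.
The centroid is at the centre, 1.1 m below the top of the plate, so y_c = 1.1 m and h_c = 1.1 × 0.819152 = 0.901067 m.
A = π(1.1)² = 3.80133 m².
Resultant F = γ·h_c·A = 7.74009 × 0.901067 × 3.80133 = 26.5118 kN.
I_c = πr⁴/4 = π × 1.1⁴/4 = 1.1499 m⁴.
Centre of pressure: y_p = y_c + I_c/(y_c·A) = 1.1 + 1.1499/(1.1 × 3.80133) = 1.1 + 0.274999 = 1.375 m along the plane.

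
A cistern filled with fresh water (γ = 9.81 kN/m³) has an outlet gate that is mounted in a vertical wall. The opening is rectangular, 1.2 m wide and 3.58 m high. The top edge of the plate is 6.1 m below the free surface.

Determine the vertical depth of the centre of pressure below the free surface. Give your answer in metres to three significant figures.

h_p = 8.03 m

γ = 9.81 kN/m³.
The centroid lies 3.58/2 = 1.79 m below the top edge, so the centroid depth is h_c = 6.1 + 1.79 = 7.89 m.
A = 1.2 × 3.58 = 4.296 m².
Resultant F = γ·h_c·A = 9.81 × 7.89 × 4.296 = 332.514 kN.
I_c = b·h³/12 = 1.2 × 3.58³/12 = 4.58827 m⁴.
Centre of pressure: y_p = y_c + I_c/(y_c·A) = 7.89 + 4.58827/(7.89 × 4.296) = 7.89 + 0.135365 = 8.02536 m along the plane.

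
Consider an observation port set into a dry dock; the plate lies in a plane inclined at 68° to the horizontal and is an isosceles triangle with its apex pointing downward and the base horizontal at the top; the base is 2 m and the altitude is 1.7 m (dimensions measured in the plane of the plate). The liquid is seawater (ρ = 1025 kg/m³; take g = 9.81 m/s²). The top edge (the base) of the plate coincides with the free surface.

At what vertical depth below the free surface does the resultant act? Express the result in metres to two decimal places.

γ = ρg = 1025 × 9.81 / 1000 = 10.05525 kN/m³.
Let θ = 68° be the plate's angle to the horizontal; measure y along the incline from where the plane meets the free surface. Vertical depth h = y·sinθ with sinθ = 0.927184.
With the apex down, the centroid sits h/3 = 1.7/3 = 0.566667 m below the base (the top edge), so y_c = 0.566667 m and h_c = 0.566667 × 0.927184 = 0.525405 m.
A = ½ × 2 × 1.7 = 1.7 m².
Resultant F = γ·h_c·A = 10.05525 × 0.525405 × 1.7 = 8.98123 kN.
I_c = b·h³/36 = 2 × 1.7³/36 = 0.272944 m⁴.
Centre of pressure: y_p = y_c + I_c/(y_c·A) = 0.566667 + 0.272944/(0.566667 × 1.7) = 0.566667 + 0.283333 = 0.85 m along the plane.
Vertically, h_p = y_p·sinθ = 0.85 × 0.927184 = 0.788106 m.

h_p = 0.79 m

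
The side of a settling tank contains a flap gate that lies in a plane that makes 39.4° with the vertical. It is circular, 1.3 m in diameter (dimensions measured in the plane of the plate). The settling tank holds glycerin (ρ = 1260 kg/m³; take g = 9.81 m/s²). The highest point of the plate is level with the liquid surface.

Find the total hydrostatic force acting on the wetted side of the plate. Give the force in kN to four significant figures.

γ = ρg = 1260 × 9.81 / 1000 = 12.3606 kN/m³.
The plate makes 39.4° with the vertical, i.e. θ = 90° − 39.4° = 50.6° to the horizontal. Measuring y along the incline from the free-surface line, vertical depth h = y·sinθ with sinθ = 0.772734.
The centroid is at the centre, 0.65 m below the top of the plate, so y_c = 0.65 m and h_c = 0.65 × 0.772734 = 0.502277 m.
A = π(0.65)² = 1.32732 m².
Resultant F = γ·h_c·A = 12.3606 × 0.502277 × 1.32732 = 8.24059 kN.

F ≈ 8.241 kN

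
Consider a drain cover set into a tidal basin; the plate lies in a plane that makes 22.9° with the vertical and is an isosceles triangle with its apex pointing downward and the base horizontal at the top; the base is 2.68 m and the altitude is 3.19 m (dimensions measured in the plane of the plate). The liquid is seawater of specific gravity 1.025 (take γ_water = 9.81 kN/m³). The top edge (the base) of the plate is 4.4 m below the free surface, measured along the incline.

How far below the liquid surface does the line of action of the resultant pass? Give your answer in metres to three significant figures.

γ = 1.025 × 9.81 = 10.05525 kN/m³.
The plate makes 22.9° with the vertical, i.e. θ = 90° − 22.9° = 67.1° to the horizontal. Measuring y along the incline from the free-surface line, vertical depth h = y·sinθ with sinθ = 0.921185.
With the apex down, the centroid sits h/3 = 3.19/3 = 1.06333 m below the base (the top edge), so y_c = 4.4 + 1.06333 = 5.46333 m and h_c = 5.46333 × 0.921185 = 5.03274 m.
A = ½ × 2.68 × 3.19 = 4.2746 m².
Resultant F = γ·h_c·A = 10.05525 × 5.03274 × 4.2746 = 216.318 kN.
I_c = b·h³/36 = 2.68 × 3.19³/36 = 2.4166 m⁴.
Centre of pressure: y_p = y_c + I_c/(y_c·A) = 5.46333 + 2.4166/(5.46333 × 4.2746) = 5.46333 + 0.103479 = 5.56681 m along the plane.
Vertically, h_p = y_p·sinθ = 5.56681 × 0.921185 = 5.12806 m.

h_p = 5.13 m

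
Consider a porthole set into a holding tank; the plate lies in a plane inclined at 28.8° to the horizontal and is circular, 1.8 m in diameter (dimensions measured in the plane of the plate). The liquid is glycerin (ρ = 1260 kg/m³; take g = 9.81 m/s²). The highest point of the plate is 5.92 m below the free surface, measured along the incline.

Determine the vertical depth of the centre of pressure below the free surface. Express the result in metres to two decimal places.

γ = ρg = 1260 × 9.81 / 1000 = 12.3606 kN/m³.
Let θ = 28.8° be the plate's angle to the horizontal; measure y along the incline from where the plane meets the free surface. Vertical depth h = y·sinθ with sinθ = 0.481754.
The centroid is at the centre, 0.9 m below the top of the plate, so y_c = 5.92 + 0.9 = 6.82 m and h_c = 6.82 × 0.481754 = 3.28556 m.
A = π(0.9)² = 2.54469 m².
Resultant F = γ·h_c·A = 12.3606 × 3.28556 × 2.54469 = 103.344 kN.
I_c = πr⁴/4 = π × 0.9⁴/4 = 0.5153 m⁴.
Centre of pressure: y_p = y_c + I_c/(y_c·A) = 6.82 + 0.5153/(6.82 × 2.54469) = 6.82 + 0.0296921 = 6.84969 m along the plane.
Vertically, h_p = y_p·sinθ = 6.84969 × 0.481754 = 3.29987 m.

h_p = 3.30 m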